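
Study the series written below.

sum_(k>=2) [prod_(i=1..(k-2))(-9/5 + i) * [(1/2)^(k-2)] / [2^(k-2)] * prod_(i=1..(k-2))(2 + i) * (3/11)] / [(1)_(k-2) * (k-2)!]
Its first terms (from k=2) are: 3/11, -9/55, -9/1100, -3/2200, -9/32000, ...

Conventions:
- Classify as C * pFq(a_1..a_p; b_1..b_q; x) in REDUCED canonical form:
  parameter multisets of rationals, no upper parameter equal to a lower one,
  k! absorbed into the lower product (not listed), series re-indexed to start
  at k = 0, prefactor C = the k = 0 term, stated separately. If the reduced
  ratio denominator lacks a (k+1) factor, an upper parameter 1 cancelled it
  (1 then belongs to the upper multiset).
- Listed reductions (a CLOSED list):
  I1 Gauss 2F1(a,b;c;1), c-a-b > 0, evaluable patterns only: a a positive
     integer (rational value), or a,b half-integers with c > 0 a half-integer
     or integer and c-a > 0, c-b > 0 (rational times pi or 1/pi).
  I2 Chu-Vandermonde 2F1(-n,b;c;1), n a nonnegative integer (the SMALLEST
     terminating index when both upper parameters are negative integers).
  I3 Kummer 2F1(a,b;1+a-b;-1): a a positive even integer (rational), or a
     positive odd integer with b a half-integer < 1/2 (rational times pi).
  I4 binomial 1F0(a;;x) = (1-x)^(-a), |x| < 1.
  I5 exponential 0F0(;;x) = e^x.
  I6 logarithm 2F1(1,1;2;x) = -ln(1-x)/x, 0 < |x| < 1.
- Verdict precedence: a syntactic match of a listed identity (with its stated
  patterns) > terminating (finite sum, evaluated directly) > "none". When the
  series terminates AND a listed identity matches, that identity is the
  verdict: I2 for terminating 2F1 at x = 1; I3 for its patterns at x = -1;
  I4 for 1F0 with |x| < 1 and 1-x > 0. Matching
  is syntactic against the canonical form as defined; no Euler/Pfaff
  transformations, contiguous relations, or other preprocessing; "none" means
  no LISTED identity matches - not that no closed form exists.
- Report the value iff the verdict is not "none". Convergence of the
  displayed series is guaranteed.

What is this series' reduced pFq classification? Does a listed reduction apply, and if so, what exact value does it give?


x = 1/4 here; the reduced form reads 2F1, upper {-4/5, 3}, lower {1}, C = 3/11. Verdict: no listed reduction: x = 1/4 and upper {-4/5, 3} fail every I1-I6 pattern.

Key step: t_0 being 3/11, the two k-th powers (C = 3/11, x = 1/4) combine into one argument.
Adjacent-term ratio: r(k) = (1/4) * (k-4/5) (k+3) / [(k+1) (k+1)] - rational; roots negated = parameters, x = (1/4), C = 3/11.


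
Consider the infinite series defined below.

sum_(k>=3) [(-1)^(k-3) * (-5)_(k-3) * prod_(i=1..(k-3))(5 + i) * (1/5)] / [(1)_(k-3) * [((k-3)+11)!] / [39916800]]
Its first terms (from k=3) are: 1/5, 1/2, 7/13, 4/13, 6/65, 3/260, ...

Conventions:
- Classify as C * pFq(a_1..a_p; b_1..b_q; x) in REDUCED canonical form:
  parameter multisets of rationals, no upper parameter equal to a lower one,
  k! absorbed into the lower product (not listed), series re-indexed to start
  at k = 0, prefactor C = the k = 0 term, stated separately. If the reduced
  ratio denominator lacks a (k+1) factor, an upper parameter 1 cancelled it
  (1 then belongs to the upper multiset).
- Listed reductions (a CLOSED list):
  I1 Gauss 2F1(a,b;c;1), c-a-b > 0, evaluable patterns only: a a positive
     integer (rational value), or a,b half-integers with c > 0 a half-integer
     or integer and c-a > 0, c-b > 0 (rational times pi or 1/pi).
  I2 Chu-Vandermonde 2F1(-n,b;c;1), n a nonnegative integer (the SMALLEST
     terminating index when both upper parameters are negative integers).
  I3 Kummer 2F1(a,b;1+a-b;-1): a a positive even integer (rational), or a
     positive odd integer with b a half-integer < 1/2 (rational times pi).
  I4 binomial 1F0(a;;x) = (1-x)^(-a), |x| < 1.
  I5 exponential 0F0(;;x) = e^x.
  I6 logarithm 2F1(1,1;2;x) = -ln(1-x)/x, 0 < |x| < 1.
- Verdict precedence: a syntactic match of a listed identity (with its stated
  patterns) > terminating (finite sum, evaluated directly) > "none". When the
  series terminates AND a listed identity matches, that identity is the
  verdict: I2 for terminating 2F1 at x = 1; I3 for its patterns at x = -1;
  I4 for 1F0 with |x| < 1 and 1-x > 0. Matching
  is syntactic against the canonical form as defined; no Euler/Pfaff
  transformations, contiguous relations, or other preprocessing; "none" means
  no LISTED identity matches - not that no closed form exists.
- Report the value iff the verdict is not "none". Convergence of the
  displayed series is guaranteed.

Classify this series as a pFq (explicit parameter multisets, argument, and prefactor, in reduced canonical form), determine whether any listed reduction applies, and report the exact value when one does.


At argument -1: a 2F1 with upper {-5, 6}, lower {12}, scaled by C = 1/5. Verdict (x = -1): Kummer's theorem (I3) applies (x = -1; c = 12 equals 1+a-b for upper {-5, 6}: listed pattern). Its exact value is 33/20.

Key observation: t_0 being 1/5, the denominator's factorial ratio (C = 1/5) is a lower Pochhammer.
Term ratio: r(k) = (-1) * (k-5) (k+6) / [(k+12) (k+1)] - rational in k, leading ratio (-1); with t_0 = 1/5, classification follows.


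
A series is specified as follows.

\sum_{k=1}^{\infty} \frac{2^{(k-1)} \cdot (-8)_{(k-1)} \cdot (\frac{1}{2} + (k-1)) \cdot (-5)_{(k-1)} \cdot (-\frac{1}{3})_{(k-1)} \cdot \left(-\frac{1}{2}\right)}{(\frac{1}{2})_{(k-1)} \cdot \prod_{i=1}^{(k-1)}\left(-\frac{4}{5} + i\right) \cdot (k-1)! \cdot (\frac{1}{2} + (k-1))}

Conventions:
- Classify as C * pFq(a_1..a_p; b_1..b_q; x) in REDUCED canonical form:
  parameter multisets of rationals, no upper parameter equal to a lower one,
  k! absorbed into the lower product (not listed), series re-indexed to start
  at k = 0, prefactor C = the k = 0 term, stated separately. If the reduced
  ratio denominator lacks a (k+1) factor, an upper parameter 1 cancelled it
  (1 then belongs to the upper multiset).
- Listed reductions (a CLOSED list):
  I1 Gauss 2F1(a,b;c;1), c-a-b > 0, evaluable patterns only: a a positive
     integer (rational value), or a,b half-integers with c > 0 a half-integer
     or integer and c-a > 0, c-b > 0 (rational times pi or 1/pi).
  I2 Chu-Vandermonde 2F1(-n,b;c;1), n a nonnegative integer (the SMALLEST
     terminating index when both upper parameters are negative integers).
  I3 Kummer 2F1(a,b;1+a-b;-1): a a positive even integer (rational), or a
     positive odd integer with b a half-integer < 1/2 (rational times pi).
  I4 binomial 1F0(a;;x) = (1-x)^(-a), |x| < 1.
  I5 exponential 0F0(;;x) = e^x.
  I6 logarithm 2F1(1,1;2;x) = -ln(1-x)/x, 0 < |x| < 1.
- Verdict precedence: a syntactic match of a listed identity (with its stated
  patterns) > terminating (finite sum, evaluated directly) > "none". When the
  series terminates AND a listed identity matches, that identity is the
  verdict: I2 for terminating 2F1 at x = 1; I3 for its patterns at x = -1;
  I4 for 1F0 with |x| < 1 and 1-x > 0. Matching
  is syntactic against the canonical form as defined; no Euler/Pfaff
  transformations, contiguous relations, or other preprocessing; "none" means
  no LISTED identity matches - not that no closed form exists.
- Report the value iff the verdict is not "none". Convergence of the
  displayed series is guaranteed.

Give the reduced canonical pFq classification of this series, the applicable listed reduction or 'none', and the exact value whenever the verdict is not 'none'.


Key step: t_0 = -\frac{1}{2} here, and the factor k + 1/2 cancels (top and bottom), leaving C = -1/2.
Step ratio: r(k) = 2 * (k-8) (k-5) (k-\frac{1}{3}) / [(k+\frac{1}{5}) (k+\frac{1}{2}) (k+1)] - rational; roots negated = parameters, x = 2, C = -\frac{1}{2}.

Reduced: x = 2, 3F2, upper = {-8, -5, -\frac{1}{3}}, lower = {\frac{1}{5}, \frac{1}{2}}, C = -\frac{1}{2}. Verdict: terminating - no listed pattern fits, but -5 in the upper list cuts the series at k = 5; direct evaluation. Hence: \frac{43610866009}{3031182}.


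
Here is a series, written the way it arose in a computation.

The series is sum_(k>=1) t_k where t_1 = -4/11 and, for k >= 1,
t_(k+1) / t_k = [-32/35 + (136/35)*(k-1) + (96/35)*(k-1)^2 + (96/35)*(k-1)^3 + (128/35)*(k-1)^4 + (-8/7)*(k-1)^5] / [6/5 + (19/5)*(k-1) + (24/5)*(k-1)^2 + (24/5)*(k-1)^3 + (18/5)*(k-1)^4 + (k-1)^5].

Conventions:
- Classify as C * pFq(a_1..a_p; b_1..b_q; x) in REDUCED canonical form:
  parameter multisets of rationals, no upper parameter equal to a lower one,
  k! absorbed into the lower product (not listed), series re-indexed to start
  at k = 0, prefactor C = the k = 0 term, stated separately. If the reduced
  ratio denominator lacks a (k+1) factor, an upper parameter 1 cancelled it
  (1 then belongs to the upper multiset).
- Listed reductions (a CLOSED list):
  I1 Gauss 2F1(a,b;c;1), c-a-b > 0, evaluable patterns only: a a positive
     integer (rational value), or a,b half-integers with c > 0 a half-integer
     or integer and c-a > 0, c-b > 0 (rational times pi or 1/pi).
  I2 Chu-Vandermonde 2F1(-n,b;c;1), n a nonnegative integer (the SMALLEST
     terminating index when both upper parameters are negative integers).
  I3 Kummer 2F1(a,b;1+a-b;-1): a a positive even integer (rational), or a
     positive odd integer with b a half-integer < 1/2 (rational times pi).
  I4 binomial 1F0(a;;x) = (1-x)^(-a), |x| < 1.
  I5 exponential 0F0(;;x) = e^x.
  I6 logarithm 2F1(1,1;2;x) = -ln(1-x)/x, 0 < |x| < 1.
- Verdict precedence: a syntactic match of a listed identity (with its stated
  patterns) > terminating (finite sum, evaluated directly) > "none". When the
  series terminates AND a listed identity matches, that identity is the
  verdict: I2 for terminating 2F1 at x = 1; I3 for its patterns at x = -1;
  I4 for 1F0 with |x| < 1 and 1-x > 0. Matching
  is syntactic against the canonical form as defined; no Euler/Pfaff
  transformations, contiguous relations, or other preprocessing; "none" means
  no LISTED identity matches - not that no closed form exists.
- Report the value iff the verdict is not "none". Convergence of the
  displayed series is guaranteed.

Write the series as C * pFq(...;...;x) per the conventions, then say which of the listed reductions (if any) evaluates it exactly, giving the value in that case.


The series (x = -8/7) is 3F2: upper {-4, -1/5, 1}, lower {3/5, 2}, prefactor -4/11. Verdict: terminating - the sum ends at index 4 because -4 is a negative integer; exact evaluation follows. Sum: 3244/22295.

First insight: from the first term -4/11: cancel k^2 + 1 from the displayed ratio first; then C = -4/11.
Step ratio: r(k) = (-8/7) * (k-4) (k-1/5) (k+1) / [(k+3/5) (k+2) (k+1)] - rational in k. x = (-8/7); t_0 = -4/11; negate the roots.


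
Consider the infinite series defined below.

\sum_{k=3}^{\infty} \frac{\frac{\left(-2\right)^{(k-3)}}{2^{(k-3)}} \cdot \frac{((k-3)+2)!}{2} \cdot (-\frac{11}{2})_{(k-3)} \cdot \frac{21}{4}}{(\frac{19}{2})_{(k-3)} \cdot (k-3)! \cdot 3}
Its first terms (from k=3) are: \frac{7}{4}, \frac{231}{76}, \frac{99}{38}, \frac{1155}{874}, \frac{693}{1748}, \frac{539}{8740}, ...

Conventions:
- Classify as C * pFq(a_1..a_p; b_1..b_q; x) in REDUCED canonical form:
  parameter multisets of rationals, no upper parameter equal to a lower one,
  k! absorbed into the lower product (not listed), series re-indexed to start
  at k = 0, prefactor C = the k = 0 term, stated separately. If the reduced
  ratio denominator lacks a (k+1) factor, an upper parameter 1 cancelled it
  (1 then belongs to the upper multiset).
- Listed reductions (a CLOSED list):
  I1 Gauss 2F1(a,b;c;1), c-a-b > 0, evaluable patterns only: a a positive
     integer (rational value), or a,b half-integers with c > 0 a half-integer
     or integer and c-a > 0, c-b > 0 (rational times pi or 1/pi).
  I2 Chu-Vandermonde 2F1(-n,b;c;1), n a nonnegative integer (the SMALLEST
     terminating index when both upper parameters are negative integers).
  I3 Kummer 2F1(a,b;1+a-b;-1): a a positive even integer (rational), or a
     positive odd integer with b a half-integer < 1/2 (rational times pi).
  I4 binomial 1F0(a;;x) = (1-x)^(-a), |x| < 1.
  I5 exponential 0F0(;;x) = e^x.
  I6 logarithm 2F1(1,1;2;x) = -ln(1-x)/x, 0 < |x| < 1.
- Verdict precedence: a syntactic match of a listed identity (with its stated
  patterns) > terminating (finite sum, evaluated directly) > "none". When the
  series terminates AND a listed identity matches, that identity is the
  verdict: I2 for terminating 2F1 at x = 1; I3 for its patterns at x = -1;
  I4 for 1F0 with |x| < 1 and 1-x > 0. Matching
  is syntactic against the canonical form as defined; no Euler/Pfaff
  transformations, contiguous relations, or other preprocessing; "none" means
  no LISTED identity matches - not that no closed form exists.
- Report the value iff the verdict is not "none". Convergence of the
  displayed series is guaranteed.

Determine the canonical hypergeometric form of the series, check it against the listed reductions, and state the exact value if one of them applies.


Classification (C = \frac{7}{4}): 2F1 with upper {-\frac{11}{2}, 3}, lower {\frac{19}{2}}, argument x = -1. Verdict: the Kummer evaluation I3 applies (x = -1; c = \frac{19}{2} equals 1+a-b for upper {-\frac{11}{2}, 3}: listed pattern). Hence: \frac{765765}{262144} \cdot \pi.

First insight: x = -1 and the constant factors (prefactor 7/4) combine into one prefactor.
Adjacent-term ratio: r(k) = -1 * (k-\frac{11}{2}) (k+3) / [(k+\frac{19}{2}) (k+1)] ; factor over Q: parameters, x = -1, and C = \frac{7}{4}.


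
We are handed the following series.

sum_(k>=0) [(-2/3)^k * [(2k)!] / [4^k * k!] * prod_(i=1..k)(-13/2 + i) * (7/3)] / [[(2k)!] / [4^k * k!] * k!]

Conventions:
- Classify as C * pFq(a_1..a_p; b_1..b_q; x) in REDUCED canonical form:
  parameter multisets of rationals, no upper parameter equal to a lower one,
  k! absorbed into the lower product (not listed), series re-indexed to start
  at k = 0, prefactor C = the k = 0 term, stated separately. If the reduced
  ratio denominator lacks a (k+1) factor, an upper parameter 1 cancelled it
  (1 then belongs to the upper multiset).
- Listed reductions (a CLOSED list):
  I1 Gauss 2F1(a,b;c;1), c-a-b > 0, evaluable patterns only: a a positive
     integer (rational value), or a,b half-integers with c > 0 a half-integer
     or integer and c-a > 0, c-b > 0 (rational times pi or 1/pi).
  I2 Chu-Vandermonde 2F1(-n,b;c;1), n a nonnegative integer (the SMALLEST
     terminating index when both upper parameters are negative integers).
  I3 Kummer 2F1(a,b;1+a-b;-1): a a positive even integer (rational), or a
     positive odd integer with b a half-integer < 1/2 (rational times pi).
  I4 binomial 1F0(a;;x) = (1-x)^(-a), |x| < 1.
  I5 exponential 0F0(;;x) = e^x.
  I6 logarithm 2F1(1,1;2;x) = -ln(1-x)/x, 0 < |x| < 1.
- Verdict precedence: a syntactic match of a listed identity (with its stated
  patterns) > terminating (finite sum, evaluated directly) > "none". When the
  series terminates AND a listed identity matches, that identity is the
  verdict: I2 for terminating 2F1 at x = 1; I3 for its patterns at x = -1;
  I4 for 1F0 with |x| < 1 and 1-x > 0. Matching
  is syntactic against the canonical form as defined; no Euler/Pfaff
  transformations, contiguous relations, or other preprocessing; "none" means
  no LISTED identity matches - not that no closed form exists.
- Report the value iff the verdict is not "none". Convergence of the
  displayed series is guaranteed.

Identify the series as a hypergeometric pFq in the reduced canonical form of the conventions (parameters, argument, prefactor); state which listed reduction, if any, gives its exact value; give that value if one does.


This is 7/3 * 1F0(-11/2; -; -2/3) in reduced canonical form. Verdict: binomial (I4) applies (the 1F0 binomial series: exponent 11/2, x = -2/3). Hence: (7/3) * (5/3)^(11/2).

First insight: t_0 being 7/3, the (2k)!/(4^k k!) block (C = 7/3, x = -2/3) is the Pochhammer (1/2)_k.
Term ratio: r(k) = (-2/3) * (k-11/2) / [(k+1)] - rational in k. x = (-2/3); t_0 = 7/3; negate the roots.


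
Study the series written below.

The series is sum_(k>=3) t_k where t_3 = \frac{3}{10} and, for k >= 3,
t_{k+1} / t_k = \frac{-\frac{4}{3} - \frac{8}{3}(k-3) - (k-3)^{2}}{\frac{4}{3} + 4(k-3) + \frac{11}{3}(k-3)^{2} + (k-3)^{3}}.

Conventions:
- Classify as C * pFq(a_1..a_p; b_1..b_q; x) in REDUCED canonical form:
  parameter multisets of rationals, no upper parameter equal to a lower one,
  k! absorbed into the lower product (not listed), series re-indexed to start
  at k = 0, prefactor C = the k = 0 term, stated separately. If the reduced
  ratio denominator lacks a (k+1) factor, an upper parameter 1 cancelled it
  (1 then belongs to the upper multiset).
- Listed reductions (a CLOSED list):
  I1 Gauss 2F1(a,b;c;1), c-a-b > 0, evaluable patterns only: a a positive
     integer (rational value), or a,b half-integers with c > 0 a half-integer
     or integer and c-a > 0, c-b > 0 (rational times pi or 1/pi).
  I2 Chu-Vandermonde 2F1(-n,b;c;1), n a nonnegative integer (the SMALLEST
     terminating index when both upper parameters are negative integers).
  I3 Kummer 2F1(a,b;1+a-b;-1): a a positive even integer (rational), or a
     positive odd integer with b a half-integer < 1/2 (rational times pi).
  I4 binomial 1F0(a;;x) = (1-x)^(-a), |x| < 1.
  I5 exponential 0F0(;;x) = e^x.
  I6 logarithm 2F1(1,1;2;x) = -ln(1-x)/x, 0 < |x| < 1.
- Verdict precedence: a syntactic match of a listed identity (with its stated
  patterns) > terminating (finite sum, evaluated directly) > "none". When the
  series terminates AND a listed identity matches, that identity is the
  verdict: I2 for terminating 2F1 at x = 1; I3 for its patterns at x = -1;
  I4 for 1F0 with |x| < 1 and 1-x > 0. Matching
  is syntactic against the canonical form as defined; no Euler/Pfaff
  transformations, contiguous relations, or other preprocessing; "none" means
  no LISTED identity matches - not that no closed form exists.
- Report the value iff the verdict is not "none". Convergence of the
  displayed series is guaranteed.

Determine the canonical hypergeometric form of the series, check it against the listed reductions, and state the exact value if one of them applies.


The tell: t_0 being \frac{3}{10}, cancel k + 2/3 from the displayed ratio first; then prefactor 3/10.
Adjacent-term ratio: r(k) = -1 * 1 / [(k+1)] - rational in k, leading ratio -1; with t_0 = \frac{3}{10}, classification follows.

Reduced: x = -1, 0F0, upper = {-}, lower = {-}, C = \frac{3}{10}. Verdict (x = -1): the exponential series (I5) applies (the 0F0 exponential series at x = -1). Sum: \frac{3}{10} \cdot e^{-1}.


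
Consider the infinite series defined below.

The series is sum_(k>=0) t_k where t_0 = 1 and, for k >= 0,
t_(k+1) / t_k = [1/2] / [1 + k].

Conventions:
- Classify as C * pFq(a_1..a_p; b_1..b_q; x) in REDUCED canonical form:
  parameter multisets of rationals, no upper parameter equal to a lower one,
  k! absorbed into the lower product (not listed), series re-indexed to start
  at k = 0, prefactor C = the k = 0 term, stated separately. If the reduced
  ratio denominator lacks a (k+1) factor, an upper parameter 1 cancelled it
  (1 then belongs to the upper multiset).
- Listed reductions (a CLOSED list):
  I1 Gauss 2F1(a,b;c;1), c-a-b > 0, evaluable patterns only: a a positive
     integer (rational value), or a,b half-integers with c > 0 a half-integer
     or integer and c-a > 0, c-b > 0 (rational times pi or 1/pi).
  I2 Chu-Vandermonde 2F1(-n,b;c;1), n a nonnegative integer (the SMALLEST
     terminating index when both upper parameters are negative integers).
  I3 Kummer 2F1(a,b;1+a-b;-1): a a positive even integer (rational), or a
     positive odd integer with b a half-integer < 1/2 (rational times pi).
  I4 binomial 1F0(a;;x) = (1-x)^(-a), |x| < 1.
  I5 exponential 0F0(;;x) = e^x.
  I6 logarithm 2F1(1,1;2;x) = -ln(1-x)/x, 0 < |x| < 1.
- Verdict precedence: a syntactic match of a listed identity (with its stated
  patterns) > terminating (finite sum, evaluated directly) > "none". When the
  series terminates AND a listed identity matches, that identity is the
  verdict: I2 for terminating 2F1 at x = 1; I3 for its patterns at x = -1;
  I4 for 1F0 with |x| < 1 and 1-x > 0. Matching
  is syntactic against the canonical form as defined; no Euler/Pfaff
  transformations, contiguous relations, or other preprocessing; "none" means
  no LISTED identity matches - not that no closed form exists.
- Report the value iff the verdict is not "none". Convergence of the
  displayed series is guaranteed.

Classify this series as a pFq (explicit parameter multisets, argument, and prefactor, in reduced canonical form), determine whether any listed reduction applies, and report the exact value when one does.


Prefactor 1, argument 1/2: 0F0 with upper {-} over lower {-}. Verdict at x = 1/2: the exponential series (I5) matches (the 0F0 exponential series at x = 1/2). Value: e^(1/2).

First insight: t_0 being 1, factor the ratio over Q (prefactor 1): negated roots = parameters.
Consecutive-term ratio: r(k) = (1/2) * 1 / [(k+1)] - rational; roots negated = parameters, x = (1/2), C = 1.


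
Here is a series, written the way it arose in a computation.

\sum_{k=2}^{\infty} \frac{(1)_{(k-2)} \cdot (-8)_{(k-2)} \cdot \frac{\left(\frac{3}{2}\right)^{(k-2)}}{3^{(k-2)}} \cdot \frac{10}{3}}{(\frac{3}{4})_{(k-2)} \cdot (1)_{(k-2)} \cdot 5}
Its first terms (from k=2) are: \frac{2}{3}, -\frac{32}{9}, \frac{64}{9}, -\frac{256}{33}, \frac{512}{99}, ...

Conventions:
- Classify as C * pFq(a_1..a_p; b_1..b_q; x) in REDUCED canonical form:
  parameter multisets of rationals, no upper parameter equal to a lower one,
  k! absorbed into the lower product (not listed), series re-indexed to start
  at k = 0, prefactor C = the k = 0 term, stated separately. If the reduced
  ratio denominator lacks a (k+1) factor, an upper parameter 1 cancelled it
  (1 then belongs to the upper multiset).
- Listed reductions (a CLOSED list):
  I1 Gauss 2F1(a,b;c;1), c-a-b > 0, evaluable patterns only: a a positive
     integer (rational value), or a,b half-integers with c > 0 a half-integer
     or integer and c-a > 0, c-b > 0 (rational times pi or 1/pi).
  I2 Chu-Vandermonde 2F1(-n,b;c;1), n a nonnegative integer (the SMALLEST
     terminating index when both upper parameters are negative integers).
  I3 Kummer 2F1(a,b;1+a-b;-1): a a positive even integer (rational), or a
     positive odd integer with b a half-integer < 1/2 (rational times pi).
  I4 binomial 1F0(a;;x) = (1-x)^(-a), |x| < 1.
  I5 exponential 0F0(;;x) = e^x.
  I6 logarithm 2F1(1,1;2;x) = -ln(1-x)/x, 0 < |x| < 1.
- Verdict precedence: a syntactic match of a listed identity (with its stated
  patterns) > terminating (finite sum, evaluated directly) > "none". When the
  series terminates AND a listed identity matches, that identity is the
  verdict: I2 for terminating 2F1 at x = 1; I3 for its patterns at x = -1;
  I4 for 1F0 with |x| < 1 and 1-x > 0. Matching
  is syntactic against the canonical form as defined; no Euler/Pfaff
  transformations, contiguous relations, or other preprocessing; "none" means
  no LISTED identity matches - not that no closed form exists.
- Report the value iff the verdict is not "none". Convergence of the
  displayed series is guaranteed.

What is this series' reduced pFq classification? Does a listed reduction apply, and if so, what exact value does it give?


Canonical form: C = \frac{2}{3} times 2F1 with upper {-8, 1}, lower {\frac{3}{4}}, x = \frac{1}{2}. Verdict: terminating. (-8)_k vanishes past k = 8, leaving a 9-term sum, computed directly. Value: -\frac{626074}{12070377}.

The tell: with t_0 = \frac{2}{3}, the two k-th powers (prefactor 2/3) combine into one argument.
Adjacent-term ratio: r(k) = \frac{1}{2} * (k-8) (k+1) / [(k+\frac{3}{4}) (k+1)] - rational in k, leading ratio \frac{1}{2}; with t_0 = \frac{2}{3}, classification follows.


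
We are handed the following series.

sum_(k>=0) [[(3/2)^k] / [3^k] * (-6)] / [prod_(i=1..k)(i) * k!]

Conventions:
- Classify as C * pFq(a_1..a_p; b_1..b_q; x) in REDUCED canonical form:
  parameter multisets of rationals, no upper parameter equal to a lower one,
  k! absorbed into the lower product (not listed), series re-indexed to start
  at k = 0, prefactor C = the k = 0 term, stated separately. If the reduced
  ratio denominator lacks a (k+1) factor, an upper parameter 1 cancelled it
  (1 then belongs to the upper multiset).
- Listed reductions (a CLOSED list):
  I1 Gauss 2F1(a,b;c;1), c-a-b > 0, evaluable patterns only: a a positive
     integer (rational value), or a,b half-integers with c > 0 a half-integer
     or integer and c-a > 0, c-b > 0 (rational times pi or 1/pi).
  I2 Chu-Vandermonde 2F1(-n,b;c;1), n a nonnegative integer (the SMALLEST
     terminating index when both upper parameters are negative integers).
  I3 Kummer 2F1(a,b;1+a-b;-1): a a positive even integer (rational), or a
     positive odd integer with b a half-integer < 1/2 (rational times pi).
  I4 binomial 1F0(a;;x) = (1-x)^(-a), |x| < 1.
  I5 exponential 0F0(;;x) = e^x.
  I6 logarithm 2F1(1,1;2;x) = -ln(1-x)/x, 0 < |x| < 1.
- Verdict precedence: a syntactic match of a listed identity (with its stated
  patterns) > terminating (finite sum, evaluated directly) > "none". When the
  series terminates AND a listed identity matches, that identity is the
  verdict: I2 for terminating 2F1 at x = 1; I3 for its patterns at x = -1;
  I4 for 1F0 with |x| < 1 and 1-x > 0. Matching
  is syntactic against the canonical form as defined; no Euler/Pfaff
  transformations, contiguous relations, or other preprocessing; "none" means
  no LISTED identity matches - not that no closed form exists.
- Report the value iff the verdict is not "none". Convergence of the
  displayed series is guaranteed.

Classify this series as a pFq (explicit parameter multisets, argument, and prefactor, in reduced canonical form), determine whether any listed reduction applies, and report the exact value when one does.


Reduced: x = 1/2, 0F1, upper = {-}, lower = {1}, C = -6. Verdict: no listed reduction: x = 1/2 and upper {-} fail every I1-I6 pattern.

Key step: from the first term -6: the denominator's factorial ratio (C = -6) is a lower Pochhammer.
Ratio: r(k) = (1/2) * 1 / [(k+1) (k+1)] - rational in k, leading ratio (1/2); with t_0 = -6, classification follows.


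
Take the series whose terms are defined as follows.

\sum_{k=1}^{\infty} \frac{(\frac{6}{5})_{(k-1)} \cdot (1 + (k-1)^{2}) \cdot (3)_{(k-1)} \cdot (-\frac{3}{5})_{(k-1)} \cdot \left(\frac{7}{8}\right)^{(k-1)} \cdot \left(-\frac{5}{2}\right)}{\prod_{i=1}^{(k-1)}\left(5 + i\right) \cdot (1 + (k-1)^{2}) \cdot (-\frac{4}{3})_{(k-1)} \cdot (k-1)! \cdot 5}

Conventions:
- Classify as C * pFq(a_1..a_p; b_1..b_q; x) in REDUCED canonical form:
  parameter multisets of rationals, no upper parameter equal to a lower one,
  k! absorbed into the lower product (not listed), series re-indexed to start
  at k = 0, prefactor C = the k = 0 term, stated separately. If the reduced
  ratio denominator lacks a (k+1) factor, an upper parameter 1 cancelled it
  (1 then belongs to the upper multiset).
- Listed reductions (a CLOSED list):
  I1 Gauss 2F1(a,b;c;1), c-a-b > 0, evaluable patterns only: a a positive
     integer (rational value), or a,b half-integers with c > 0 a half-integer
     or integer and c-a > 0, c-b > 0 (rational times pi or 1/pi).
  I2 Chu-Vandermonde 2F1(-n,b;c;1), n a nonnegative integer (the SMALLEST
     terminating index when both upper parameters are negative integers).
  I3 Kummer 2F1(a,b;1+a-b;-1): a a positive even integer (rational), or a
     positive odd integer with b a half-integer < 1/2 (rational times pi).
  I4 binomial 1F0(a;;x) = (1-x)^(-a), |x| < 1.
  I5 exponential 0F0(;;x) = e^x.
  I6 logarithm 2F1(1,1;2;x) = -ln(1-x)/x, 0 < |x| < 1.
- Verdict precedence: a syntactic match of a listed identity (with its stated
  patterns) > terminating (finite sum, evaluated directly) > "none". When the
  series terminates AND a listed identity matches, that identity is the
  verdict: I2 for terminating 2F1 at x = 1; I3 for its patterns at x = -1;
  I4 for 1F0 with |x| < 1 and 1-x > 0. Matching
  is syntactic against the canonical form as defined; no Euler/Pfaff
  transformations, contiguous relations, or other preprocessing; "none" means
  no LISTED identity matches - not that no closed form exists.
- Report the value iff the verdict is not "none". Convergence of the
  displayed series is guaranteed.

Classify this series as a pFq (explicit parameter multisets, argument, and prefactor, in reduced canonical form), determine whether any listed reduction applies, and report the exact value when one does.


The series (x = \frac{7}{8}) is 3F2: upper {-\frac{3}{5}, \frac{6}{5}, 3}, lower {-\frac{4}{3}, 6}, prefactor -\frac{1}{2}. Verdict: none. No listed pattern accepts 3F2(-\frac{3}{5}, \frac{6}{5}, 3; -\frac{4}{3}, 6; \frac{7}{8}).

The tell: from the first term -\frac{1}{2}: the constant factors (C = -1/2) combine into one prefactor.
Step ratio: r(k) = \frac{7}{8} * (k-\frac{3}{5}) (k+\frac{6}{5}) (k+3) / [(k-\frac{4}{3}) (k+6) (k+1)] ; factor over Q: parameters, x = \frac{7}{8}, and C = -\frac{1}{2}.


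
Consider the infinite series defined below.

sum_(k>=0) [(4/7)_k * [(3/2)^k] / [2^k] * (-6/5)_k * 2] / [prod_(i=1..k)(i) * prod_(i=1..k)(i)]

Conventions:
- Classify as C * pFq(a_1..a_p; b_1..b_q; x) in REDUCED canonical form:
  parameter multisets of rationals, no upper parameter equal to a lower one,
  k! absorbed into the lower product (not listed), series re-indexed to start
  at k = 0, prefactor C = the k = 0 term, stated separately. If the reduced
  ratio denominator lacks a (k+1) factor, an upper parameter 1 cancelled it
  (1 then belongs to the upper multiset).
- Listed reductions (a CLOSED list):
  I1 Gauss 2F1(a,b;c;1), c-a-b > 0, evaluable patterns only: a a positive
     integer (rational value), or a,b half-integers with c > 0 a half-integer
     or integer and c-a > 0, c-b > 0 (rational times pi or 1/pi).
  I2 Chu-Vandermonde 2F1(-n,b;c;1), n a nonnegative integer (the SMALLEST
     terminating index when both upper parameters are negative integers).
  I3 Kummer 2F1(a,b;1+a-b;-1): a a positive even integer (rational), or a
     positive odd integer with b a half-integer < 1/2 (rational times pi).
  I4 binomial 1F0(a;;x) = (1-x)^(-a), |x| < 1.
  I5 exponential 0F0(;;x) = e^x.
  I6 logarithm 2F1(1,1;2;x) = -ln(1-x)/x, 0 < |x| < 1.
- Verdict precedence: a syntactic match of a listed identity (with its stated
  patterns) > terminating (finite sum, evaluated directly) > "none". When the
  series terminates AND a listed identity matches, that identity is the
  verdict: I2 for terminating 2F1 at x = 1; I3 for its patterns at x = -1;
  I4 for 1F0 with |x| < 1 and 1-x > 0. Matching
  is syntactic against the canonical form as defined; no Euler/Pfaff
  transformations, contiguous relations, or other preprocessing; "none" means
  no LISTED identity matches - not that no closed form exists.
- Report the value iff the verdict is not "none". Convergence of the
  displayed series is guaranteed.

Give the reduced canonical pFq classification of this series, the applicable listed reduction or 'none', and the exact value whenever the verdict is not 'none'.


This is 2 * 2F1(-6/5, 4/7; 1; 3/4) in reduced canonical form. Verdict: no listed reduction: x = 3/4 and upper {-6/5, 4/7} fail every I1-I6 pattern.

First insight: x = (3/4) and the product of the first k integers (C = 2, x = 3/4) is k!.
Consecutive-term ratio: r(k) = (3/4) * (k-6/5) (k+4/7) / [(k+1) (k+1)] - rational in k, leading ratio (3/4); with t_0 = 2, classification follows.


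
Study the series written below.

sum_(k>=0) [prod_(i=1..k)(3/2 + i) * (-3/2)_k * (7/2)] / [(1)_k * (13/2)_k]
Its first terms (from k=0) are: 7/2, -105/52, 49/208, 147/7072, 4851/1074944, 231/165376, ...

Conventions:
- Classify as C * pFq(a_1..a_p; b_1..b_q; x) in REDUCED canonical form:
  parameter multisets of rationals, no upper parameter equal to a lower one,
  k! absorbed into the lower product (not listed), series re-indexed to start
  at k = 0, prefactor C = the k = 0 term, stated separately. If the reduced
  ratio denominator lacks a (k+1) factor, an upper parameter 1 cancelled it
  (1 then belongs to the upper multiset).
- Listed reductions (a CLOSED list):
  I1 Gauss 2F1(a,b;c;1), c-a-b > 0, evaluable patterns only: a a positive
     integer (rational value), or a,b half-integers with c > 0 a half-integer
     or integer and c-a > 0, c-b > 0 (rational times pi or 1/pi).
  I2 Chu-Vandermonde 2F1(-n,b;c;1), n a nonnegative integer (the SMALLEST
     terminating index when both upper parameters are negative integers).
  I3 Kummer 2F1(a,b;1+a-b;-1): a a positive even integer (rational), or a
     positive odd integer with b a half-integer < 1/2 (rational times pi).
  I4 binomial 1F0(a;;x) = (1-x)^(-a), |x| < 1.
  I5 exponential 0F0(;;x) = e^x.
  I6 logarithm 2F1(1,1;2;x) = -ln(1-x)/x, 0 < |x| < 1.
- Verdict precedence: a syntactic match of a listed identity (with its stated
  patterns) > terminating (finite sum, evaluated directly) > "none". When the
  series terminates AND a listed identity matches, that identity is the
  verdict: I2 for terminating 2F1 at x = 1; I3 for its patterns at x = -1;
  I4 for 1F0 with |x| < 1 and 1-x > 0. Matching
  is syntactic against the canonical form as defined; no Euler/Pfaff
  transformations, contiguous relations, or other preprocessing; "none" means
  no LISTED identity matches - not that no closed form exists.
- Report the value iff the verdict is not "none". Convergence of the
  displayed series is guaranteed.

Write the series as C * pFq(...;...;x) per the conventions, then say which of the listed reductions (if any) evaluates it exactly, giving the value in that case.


Structural cue: t_0 = 7/2 here, and (1)_k (C = 7/2) is k! itself.
Term ratio: r(k) = 1 * (k-3/2) (k+5/2) / [(k+13/2) (k+1)] - poly over poly, x = 1 from leading terms; C = 7/2 at k = 0.

This is 7/2 * 2F1(-3/2, 5/2; 13/2; 1) in reduced canonical form. Verdict: Gauss's theorem I1 (half-integer case) applies (x = 1; upper {-3/2, 5/2} half-integers, c = 13/2 in the evaluable pattern). Hence: (72765/131072) * pi.


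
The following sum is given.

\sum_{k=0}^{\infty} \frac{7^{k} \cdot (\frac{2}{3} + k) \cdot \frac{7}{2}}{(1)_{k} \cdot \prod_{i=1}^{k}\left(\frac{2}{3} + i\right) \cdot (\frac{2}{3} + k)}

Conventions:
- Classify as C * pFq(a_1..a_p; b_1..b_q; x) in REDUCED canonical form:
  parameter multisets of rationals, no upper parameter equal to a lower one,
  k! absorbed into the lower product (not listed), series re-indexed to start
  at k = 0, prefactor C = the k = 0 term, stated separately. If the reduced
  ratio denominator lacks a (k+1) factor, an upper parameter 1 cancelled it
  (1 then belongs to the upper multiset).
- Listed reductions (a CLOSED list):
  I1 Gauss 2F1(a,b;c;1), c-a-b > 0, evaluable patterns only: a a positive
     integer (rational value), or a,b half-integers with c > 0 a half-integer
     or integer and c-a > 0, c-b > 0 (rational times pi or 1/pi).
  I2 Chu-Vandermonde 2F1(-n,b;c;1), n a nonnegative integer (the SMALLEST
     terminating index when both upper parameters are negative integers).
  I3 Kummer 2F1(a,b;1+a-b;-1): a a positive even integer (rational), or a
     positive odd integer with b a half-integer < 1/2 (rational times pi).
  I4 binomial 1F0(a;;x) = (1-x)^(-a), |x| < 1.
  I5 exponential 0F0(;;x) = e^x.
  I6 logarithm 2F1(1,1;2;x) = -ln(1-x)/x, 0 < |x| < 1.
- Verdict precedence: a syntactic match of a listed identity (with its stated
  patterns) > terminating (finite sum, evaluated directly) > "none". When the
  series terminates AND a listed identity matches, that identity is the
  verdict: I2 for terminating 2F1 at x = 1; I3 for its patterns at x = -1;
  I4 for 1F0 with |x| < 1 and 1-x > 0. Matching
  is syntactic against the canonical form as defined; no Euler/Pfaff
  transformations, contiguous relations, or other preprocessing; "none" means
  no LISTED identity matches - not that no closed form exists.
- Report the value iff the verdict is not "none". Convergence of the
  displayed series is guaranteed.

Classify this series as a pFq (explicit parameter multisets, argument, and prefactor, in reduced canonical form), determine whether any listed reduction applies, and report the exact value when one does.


Reduced: x = 7, 0F1, upper = {-}, lower = {\frac{5}{3}}, C = \frac{7}{2}. Verdict: no listed reduction: x = 7 and upper {-} fail every I1-I6 pattern.

Key step: from the first term \frac{7}{2}: (1)_k (C = 7/2) is k! itself.
Term ratio: r(k) = 7 * 1 / [(k+\frac{5}{3}) (k+1)] - rational; roots negated = parameters, x = 7, C = \frac{7}{2}.


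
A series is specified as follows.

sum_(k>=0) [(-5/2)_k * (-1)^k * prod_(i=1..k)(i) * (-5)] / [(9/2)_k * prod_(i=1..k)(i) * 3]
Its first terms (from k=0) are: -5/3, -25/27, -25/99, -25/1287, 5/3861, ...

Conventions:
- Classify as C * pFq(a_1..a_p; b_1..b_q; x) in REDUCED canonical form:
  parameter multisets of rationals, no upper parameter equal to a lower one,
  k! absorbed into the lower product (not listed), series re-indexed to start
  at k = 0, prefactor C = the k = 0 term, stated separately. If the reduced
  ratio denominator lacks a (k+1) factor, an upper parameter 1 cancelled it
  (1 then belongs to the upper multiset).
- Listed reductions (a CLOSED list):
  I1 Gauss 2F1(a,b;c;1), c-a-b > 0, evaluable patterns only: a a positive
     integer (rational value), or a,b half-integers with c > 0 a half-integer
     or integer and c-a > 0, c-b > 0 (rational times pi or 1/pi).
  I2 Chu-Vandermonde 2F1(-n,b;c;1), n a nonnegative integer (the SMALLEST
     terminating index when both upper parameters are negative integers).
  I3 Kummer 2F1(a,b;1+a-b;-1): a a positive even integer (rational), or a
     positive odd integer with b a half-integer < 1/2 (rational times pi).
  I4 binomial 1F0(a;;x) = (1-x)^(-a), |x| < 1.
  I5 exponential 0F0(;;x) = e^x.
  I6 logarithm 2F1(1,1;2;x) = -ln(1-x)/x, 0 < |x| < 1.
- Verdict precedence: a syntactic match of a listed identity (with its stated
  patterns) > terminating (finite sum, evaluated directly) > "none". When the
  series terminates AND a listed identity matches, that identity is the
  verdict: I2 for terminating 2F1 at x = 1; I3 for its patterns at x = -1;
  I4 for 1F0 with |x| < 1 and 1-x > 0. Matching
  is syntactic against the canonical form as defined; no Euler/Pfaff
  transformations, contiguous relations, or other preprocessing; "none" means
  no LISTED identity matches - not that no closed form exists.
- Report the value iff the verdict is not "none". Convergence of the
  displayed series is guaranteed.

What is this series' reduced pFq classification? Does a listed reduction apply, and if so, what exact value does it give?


With C = -5/3: the canonical form is 2F1(-5/2, 1; 9/2; -1). Verdict at x = -1: Kummer's theorem (I3) matches (x = -1; c = 9/2 equals 1+a-b for upper {-5/2, 1}: listed pattern). Its exact value is (-175/192) * pi.

The tell: with t_0 = -5/3, the constant factors (C = -5/3) combine into one prefactor.
Consecutive-term ratio: r(k) = (-1) * (k-5/2) (k+1) / [(k+9/2) (k+1)] - poly over poly, x = (-1) from leading terms; C = -5/3 at k = 0.


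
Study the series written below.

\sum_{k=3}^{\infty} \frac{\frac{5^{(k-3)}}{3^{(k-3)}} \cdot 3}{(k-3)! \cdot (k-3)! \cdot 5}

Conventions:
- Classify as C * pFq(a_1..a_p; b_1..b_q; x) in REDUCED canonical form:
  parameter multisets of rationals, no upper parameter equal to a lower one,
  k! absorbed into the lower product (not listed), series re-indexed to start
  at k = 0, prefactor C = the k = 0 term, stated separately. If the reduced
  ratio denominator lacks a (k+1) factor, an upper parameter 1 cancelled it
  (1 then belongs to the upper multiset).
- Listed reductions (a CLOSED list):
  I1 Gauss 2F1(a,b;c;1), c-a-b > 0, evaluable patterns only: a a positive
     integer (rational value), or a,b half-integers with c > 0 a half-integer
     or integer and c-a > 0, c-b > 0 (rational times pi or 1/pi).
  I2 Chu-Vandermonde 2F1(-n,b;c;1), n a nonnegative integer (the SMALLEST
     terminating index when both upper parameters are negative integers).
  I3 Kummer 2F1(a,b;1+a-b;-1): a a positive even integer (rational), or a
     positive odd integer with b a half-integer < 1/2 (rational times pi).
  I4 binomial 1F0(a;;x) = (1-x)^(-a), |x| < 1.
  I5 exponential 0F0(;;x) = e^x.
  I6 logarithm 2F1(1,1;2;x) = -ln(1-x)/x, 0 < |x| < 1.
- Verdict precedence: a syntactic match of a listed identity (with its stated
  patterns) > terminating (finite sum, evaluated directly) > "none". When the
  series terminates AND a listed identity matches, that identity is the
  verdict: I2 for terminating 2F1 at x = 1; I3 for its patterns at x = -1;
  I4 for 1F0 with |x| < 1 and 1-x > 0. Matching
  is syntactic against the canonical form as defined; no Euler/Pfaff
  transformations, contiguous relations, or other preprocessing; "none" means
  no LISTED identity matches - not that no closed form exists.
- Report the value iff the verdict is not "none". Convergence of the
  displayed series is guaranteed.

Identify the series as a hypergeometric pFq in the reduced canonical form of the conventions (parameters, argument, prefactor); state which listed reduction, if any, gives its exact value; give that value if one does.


Structural cue: t_0 being \frac{3}{5}, the constant factors (C = 3/5, x = 5/3) combine into one prefactor.
Adjacent-term ratio: r(k) = \frac{5}{3} * 1 / [(k+1) (k+1)] - rational in k. x = \frac{5}{3}; t_0 = \frac{3}{5}; negate the roots.

Canonical form: C = \frac{3}{5} times 0F1 with upper {-}, lower {1}, x = \frac{5}{3}. Verdict: none - at argument \frac{5}{3} the multisets {-} ; {1} match no listed identity.
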